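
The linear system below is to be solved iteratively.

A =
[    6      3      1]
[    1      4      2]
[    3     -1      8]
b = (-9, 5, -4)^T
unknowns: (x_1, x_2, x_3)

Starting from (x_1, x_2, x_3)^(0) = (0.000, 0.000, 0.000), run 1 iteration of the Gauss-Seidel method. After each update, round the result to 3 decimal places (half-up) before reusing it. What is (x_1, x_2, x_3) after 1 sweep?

Iteration 1:
  x_1 = (-9 - (3)·0.000 - (1)·0.000) / (6) = -1.500
  x_2 = (5 - (1)·-1.500 - (2)·0.000) / (4) = 1.625
  x_3 = (-4 - (3)·-1.500 - (-1)·1.625) / (8) = 0.266

(-1.500, 1.625, 0.266)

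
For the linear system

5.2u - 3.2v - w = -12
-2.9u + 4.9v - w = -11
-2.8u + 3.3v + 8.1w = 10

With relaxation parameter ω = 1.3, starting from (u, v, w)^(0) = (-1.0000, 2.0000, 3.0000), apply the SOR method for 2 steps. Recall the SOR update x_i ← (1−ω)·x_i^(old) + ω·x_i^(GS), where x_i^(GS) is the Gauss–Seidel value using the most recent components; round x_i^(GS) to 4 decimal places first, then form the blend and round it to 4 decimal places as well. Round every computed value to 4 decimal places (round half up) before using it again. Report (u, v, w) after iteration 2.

Iteration 1:
  u: GS value = (-12 - (-3.2)·2.0000 - (-1)·3.0000) / (5.2) = -0.5000;  u ← (1−ω)·-1.0000 + ω·-0.5000 = -0.3500
  v: GS value = (-11 - (-2.9)·-0.3500 - (-1)·3.0000) / (4.9) = -1.8398;  v ← (1−ω)·2.0000 + ω·-1.8398 = -2.9917
  w: GS value = (10 - (-2.8)·-0.3500 - (3.3)·-2.9917) / (8.1) = 2.3324;  w ← (1−ω)·3.0000 + ω·2.3324 = 2.1321
Iteration 2:
  u: GS value = (-12 - (-3.2)·-2.9917 - (-1)·2.1321) / (5.2) = -3.7387;  u ← (1−ω)·-0.3500 + ω·-3.7387 = -4.7553
  v: GS value = (-11 - (-2.9)·-4.7553 - (-1)·2.1321) / (4.9) = -4.6241;  v ← (1−ω)·-2.9917 + ω·-4.6241 = -5.1138
  w: GS value = (10 - (-2.8)·-4.7553 - (3.3)·-5.1138) / (8.1) = 1.6742;  w ← (1−ω)·2.1321 + ω·1.6742 = 1.5368

(-4.7553, -5.1138, 1.5368)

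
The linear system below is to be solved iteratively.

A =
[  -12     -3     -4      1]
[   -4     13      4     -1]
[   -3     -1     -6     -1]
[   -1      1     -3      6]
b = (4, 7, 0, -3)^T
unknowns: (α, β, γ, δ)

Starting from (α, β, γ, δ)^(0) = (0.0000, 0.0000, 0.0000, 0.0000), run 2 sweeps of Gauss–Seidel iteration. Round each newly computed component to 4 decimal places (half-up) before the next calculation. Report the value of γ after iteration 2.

0.3072

Iteration 1:
  α = (4 - (-3)·0.0000 - (-4)·0.0000 - (1)·0.0000) / (-12) = -0.3333
  β = (7 - (-4)·-0.3333 - (4)·0.0000 - (-1)·0.0000) / (13) = 0.4359
  γ = (0 - (-3)·-0.3333 - (-1)·0.4359 - (-1)·0.0000) / (-6) = 0.0940
  δ = (-3 - (-1)·-0.3333 - (1)·0.4359 - (-3)·0.0940) / (6) = -0.5812
Iteration 2:
  α = (4 - (-3)·0.4359 - (-4)·0.0940 - (1)·-0.5812) / (-12) = -0.5221
  β = (7 - (-4)·-0.5221 - (4)·0.0940 - (-1)·-0.5812) / (13) = 0.3042
  γ = (0 - (-3)·-0.5221 - (-1)·0.3042 - (-1)·-0.5812) / (-6) = 0.3072
  δ = (-3 - (-1)·-0.5221 - (1)·0.3042 - (-3)·0.3072) / (6) = -0.4841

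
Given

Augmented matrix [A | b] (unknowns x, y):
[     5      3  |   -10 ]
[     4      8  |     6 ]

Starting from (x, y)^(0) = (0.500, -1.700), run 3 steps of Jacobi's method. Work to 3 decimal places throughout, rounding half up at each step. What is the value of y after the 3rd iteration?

Iteration 1:
  x = (-10 - (3)·-1.700) / (5) = -0.980
  y = (6 - (4)·0.500) / (8) = 0.500
Iteration 2:
  x = (-10 - (3)·0.500) / (5) = -2.300
  y = (6 - (4)·-0.980) / (8) = 1.240
Iteration 3:
  x = (-10 - (3)·1.240) / (5) = -2.744
  y = (6 - (4)·-2.300) / (8) = 1.900

1.900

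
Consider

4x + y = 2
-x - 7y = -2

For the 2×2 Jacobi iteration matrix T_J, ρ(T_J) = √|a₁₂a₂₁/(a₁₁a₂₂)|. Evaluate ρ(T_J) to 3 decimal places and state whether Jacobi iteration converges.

0.189

a₁₂a₂₁/(a₁₁a₂₂) = (1)·(-1) / ((4)·(-7)) = 0.035714
ρ = √|0.035714| = √0.035714 = 0.189
ρ < 1, so Jacobi converges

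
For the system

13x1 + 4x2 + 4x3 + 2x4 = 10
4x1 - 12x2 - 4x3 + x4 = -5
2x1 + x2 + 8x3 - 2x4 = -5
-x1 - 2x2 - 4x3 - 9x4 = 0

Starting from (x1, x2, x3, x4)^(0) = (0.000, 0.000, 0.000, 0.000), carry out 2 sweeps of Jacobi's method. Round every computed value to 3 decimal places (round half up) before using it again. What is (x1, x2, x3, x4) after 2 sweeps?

Iteration 1:
  x1 = (10 - (4)·0.000 - (4)·0.000 - (2)·0.000) / (13) = 0.769
  x2 = (-5 - (4)·0.000 - (-4)·0.000 - (1)·0.000) / (-12) = 0.417
  x3 = (-5 - (2)·0.000 - (1)·0.000 - (-2)·0.000) / (8) = -0.625
  x4 = (0 - (-1)·0.000 - (-2)·0.000 - (-4)·0.000) / (-9) = 0.000
Iteration 2:
  x1 = (10 - (4)·0.417 - (4)·-0.625 - (2)·0.000) / (13) = 0.833
  x2 = (-5 - (4)·0.769 - (-4)·-0.625 - (1)·0.000) / (-12) = 0.881
  x3 = (-5 - (2)·0.769 - (1)·0.417 - (-2)·0.000) / (8) = -0.869
  x4 = (0 - (-1)·0.769 - (-2)·0.417 - (-4)·-0.625) / (-9) = 0.100

(0.833, 0.881, -0.869, 0.100)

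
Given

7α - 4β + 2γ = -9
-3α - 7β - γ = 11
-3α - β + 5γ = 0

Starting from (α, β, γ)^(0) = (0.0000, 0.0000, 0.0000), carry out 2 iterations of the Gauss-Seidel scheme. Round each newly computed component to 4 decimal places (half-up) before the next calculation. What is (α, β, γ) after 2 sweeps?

(-1.5901, -0.7506, -1.1042)

Iteration 1:
  α = (-9 - (-4)·0.0000 - (2)·0.0000) / (7) = -1.2857
  β = (11 - (-3)·-1.2857 - (-1)·0.0000) / (-7) = -1.0204
  γ = (0 - (-3)·-1.2857 - (-1)·-1.0204) / (5) = -0.9755
Iteration 2:
  α = (-9 - (-4)·-1.0204 - (2)·-0.9755) / (7) = -1.5901
  β = (11 - (-3)·-1.5901 - (-1)·-0.9755) / (-7) = -0.7506
  γ = (0 - (-3)·-1.5901 - (-1)·-0.7506) / (5) = -1.1042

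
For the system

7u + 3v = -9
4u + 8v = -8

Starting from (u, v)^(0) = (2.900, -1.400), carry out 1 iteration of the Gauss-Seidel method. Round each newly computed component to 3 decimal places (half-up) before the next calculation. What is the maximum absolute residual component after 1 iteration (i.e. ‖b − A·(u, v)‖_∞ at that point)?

Iteration 1:
  u = (-9 - (3)·-1.400) / (7) = -0.686
  v = (-8 - (4)·-0.686) / (8) = -0.657
Residual b − A·x = (-2.227, 0.000); ∞-norm = 2.227

2.227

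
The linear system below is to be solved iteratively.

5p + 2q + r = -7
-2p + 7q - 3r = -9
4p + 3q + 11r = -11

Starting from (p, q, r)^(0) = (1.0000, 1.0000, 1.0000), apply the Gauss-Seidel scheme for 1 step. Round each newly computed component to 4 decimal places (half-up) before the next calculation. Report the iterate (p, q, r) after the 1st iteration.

(-2.0000, -1.4286, 0.1169)

Iteration 1:
  p = (-7 - (2)·1.0000 - (1)·1.0000) / (5) = -2.0000
  q = (-9 - (-2)·-2.0000 - (-3)·1.0000) / (7) = -1.4286
  r = (-11 - (4)·-2.0000 - (3)·-1.4286) / (11) = 0.1169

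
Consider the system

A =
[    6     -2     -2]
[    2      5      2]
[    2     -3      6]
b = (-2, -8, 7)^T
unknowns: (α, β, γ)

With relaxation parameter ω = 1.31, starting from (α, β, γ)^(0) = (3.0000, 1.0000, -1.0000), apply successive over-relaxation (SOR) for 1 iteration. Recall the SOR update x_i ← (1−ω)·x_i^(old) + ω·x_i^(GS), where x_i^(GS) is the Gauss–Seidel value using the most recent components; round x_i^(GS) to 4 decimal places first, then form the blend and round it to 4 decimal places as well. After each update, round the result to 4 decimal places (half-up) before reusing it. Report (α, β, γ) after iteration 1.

(-1.3666, -1.1660, 1.6714)

Iteration 1:
  α: GS value = (-2 - (-2)·1.0000 - (-2)·-1.0000) / (6) = -0.3333;  α ← (1−ω)·3.0000 + ω·-0.3333 = -1.3666
  β: GS value = (-8 - (2)·-1.3666 - (2)·-1.0000) / (5) = -0.6534;  β ← (1−ω)·1.0000 + ω·-0.6534 = -1.1660
  γ: GS value = (7 - (2)·-1.3666 - (-3)·-1.1660) / (6) = 1.0392;  γ ← (1−ω)·-1.0000 + ω·1.0392 = 1.6714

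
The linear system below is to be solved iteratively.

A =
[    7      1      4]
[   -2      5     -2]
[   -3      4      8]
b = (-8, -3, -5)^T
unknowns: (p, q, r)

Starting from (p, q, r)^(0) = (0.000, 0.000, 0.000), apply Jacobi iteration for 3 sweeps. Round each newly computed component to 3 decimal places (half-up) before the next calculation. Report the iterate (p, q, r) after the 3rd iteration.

Iteration 1:
  p = (-8 - (1)·0.000 - (4)·0.000) / (7) = -1.143
  q = (-3 - (-2)·0.000 - (-2)·0.000) / (5) = -0.600
  r = (-5 - (-3)·0.000 - (4)·0.000) / (8) = -0.625
Iteration 2:
  p = (-8 - (1)·-0.600 - (4)·-0.625) / (7) = -0.700
  q = (-3 - (-2)·-1.143 - (-2)·-0.625) / (5) = -1.307
  r = (-5 - (-3)·-1.143 - (4)·-0.600) / (8) = -0.754
Iteration 3:
  p = (-8 - (1)·-1.307 - (4)·-0.754) / (7) = -0.525
  q = (-3 - (-2)·-0.700 - (-2)·-0.754) / (5) = -1.182
  r = (-5 - (-3)·-0.700 - (4)·-1.307) / (8) = -0.234

(-0.525, -1.182, -0.234)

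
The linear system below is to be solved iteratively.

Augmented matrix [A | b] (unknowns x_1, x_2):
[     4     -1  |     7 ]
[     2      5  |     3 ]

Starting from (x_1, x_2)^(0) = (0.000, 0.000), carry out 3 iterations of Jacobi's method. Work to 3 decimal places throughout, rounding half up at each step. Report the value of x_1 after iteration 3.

Iteration 1:
  x_1 = (7 - (-1)·0.000) / (4) = 1.750
  x_2 = (3 - (2)·0.000) / (5) = 0.600
Iteration 2:
  x_1 = (7 - (-1)·0.600) / (4) = 1.900
  x_2 = (3 - (2)·1.750) / (5) = -0.100
Iteration 3:
  x_1 = (7 - (-1)·-0.100) / (4) = 1.725
  x_2 = (3 - (2)·1.900) / (5) = -0.160

1.725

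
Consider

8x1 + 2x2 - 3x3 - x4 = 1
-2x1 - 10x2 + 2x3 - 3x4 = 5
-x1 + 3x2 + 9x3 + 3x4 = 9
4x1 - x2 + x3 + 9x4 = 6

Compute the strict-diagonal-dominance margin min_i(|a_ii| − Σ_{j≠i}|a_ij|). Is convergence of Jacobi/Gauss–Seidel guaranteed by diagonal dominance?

2

row 1: |8| − (2+3+1) = 2
row 2: |-10| − (2+2+3) = 3
row 3: |9| − (1+3+3) = 2
row 4: |9| − (4+1+1) = 3
minimum over rows = 2 → strictly diagonally dominant (convergence guaranteed)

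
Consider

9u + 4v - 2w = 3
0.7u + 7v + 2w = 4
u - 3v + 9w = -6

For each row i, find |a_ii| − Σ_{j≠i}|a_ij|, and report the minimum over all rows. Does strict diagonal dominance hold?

3

row 1: |9| − (4+2) = 3
row 2: |7| − (0.7+2) = 4.3
row 3: |9| − (1+3) = 5
minimum over rows = 3 → strictly diagonally dominant (convergence guaranteed)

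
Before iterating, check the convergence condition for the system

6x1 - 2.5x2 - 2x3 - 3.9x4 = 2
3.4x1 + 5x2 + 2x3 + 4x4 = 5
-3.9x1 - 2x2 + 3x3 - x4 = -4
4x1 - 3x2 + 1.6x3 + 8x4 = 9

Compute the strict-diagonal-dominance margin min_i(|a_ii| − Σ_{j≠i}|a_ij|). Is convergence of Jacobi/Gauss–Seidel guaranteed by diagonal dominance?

-4.4

row 1: |6| − (2.5+2+3.9) = -2.4
row 2: |5| − (3.4+2+4) = -4.4
row 3: |3| − (3.9+2+1) = -3.9
row 4: |8| − (4+3+1.6) = -0.6
minimum over rows = -4.4 → not strictly diagonally dominant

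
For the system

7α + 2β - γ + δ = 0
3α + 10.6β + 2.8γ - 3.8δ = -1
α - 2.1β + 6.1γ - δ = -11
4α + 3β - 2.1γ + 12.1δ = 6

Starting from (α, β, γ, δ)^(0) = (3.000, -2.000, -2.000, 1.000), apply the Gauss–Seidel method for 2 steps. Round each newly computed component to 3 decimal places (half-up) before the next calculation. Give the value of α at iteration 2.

Iteration 1:
  α = (0 - (2)·-2.000 - (-1)·-2.000 - (1)·1.000) / (7) = 0.143
  β = (-1 - (3)·0.143 - (2.8)·-2.000 - (-3.8)·1.000) / (10.6) = 0.752
  γ = (-11 - (1)·0.143 - (-2.1)·0.752 - (-1)·1.000) / (6.1) = -1.404
  δ = (6 - (4)·0.143 - (3)·0.752 - (-2.1)·-1.404) / (12.1) = 0.018
Iteration 2:
  α = (0 - (2)·0.752 - (-1)·-1.404 - (1)·0.018) / (7) = -0.418
  β = (-1 - (3)·-0.418 - (2.8)·-1.404 - (-3.8)·0.018) / (10.6) = 0.401
  γ = (-11 - (1)·-0.418 - (-2.1)·0.401 - (-1)·0.018) / (6.1) = -1.594
  δ = (6 - (4)·-0.418 - (3)·0.401 - (-2.1)·-1.594) / (12.1) = 0.258

-0.418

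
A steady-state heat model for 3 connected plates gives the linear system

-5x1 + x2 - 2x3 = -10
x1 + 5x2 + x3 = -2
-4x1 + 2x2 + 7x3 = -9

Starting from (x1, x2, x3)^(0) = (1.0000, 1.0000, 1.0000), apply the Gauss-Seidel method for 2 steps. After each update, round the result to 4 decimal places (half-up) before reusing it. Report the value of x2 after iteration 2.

Iteration 1:
  x1 = (-10 - (1)·1.0000 - (-2)·1.0000) / (-5) = 1.8000
  x2 = (-2 - (1)·1.8000 - (1)·1.0000) / (5) = -0.9600
  x3 = (-9 - (-4)·1.8000 - (2)·-0.9600) / (7) = 0.0171
Iteration 2:
  x1 = (-10 - (1)·-0.9600 - (-2)·0.0171) / (-5) = 1.8012
  x2 = (-2 - (1)·1.8012 - (1)·0.0171) / (5) = -0.7637
  x3 = (-9 - (-4)·1.8012 - (2)·-0.7637) / (7) = -0.0383

-0.7637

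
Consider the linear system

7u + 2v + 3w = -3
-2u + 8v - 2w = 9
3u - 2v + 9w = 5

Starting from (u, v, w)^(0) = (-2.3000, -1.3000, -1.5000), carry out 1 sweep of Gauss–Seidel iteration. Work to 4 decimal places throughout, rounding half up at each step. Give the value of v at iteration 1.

Iteration 1:
  u = (-3 - (2)·-1.3000 - (3)·-1.5000) / (7) = 0.5857
  v = (9 - (-2)·0.5857 - (-2)·-1.5000) / (8) = 0.8964
  w = (5 - (3)·0.5857 - (-2)·0.8964) / (9) = 0.5595

0.8964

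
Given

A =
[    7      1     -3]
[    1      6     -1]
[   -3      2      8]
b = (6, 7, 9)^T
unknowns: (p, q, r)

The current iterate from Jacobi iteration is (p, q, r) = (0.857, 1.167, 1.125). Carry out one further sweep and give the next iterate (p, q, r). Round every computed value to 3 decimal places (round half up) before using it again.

One sweep:
  p = (6 - (1)·1.167 - (-3)·1.125) / (7) = 1.173
  q = (7 - (1)·0.857 - (-1)·1.125) / (6) = 1.211
  r = (9 - (-3)·0.857 - (2)·1.167) / (8) = 1.155

(1.173, 1.211, 1.155)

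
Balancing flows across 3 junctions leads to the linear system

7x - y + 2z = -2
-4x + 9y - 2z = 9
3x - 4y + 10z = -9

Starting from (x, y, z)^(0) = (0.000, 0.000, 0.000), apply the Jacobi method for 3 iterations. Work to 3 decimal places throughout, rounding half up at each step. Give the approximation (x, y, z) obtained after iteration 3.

(-0.071, 0.959, -0.665)

Iteration 1:
  x = (-2 - (-1)·0.000 - (2)·0.000) / (7) = -0.286
  y = (9 - (-4)·0.000 - (-2)·0.000) / (9) = 1.000
  z = (-9 - (3)·0.000 - (-4)·0.000) / (10) = -0.900
Iteration 2:
  x = (-2 - (-1)·1.000 - (2)·-0.900) / (7) = 0.114
  y = (9 - (-4)·-0.286 - (-2)·-0.900) / (9) = 0.673
  z = (-9 - (3)·-0.286 - (-4)·1.000) / (10) = -0.414
Iteration 3:
  x = (-2 - (-1)·0.673 - (2)·-0.414) / (7) = -0.071
  y = (9 - (-4)·0.114 - (-2)·-0.414) / (9) = 0.959
  z = (-9 - (3)·0.114 - (-4)·0.673) / (10) = -0.665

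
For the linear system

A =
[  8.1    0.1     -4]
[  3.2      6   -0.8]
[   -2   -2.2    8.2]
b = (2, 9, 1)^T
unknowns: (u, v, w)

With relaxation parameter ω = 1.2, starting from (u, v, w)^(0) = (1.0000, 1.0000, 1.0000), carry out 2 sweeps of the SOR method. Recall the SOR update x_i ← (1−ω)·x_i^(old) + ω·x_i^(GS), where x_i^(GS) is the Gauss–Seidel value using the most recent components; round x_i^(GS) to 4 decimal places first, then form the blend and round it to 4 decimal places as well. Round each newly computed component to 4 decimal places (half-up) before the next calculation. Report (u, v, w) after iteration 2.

(0.4804, 1.3183, 0.5971)

Iteration 1:
  u: GS value = (2 - (0.1)·1.0000 - (-4)·1.0000) / (8.1) = 0.7284;  u ← (1−ω)·1.0000 + ω·0.7284 = 0.6741
  v: GS value = (9 - (3.2)·0.6741 - (-0.8)·1.0000) / (6) = 1.2738;  v ← (1−ω)·1.0000 + ω·1.2738 = 1.3286
  w: GS value = (1 - (-2)·0.6741 - (-2.2)·1.3286) / (8.2) = 0.6428;  w ← (1−ω)·1.0000 + ω·0.6428 = 0.5714
Iteration 2:
  u: GS value = (2 - (0.1)·1.3286 - (-4)·0.5714) / (8.1) = 0.5127;  u ← (1−ω)·0.6741 + ω·0.5127 = 0.4804
  v: GS value = (9 - (3.2)·0.4804 - (-0.8)·0.5714) / (6) = 1.3200;  v ← (1−ω)·1.3286 + ω·1.3200 = 1.3183
  w: GS value = (1 - (-2)·0.4804 - (-2.2)·1.3183) / (8.2) = 0.5928;  w ← (1−ω)·0.5714 + ω·0.5928 = 0.5971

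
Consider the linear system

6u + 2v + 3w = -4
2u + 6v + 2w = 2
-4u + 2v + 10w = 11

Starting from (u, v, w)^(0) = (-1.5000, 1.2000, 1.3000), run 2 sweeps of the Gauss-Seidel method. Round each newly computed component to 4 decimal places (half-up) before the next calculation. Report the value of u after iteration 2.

-0.9835

Iteration 1:
  u = (-4 - (2)·1.2000 - (3)·1.3000) / (6) = -1.7167
  v = (2 - (2)·-1.7167 - (2)·1.3000) / (6) = 0.4722
  w = (11 - (-4)·-1.7167 - (2)·0.4722) / (10) = 0.3189
Iteration 2:
  u = (-4 - (2)·0.4722 - (3)·0.3189) / (6) = -0.9835
  v = (2 - (2)·-0.9835 - (2)·0.3189) / (6) = 0.5549
  w = (11 - (-4)·-0.9835 - (2)·0.5549) / (10) = 0.5956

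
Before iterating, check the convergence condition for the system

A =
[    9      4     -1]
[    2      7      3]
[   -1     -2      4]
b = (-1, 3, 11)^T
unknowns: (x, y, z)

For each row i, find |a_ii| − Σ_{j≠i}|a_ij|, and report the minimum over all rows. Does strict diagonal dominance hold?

1

row 1: |9| − (4+1) = 4
row 2: |7| − (2+3) = 2
row 3: |4| − (1+2) = 1
minimum over rows = 1 → strictly diagonally dominant (convergence guaranteed)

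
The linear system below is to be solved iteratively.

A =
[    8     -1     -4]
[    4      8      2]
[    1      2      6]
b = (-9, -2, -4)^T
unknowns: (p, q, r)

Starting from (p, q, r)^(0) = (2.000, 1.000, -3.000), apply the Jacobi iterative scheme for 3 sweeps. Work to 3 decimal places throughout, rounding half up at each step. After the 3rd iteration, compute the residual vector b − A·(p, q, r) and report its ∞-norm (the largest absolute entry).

3.510

Iteration 1:
  p = (-9 - (-1)·1.000 - (-4)·-3.000) / (8) = -2.500
  q = (-2 - (4)·2.000 - (2)·-3.000) / (8) = -0.500
  r = (-4 - (1)·2.000 - (2)·1.000) / (6) = -1.333
Iteration 2:
  p = (-9 - (-1)·-0.500 - (-4)·-1.333) / (8) = -1.854
  q = (-2 - (4)·-2.500 - (2)·-1.333) / (8) = 1.333
  r = (-4 - (1)·-2.500 - (2)·-0.500) / (6) = -0.083
Iteration 3:
  p = (-9 - (-1)·1.333 - (-4)·-0.083) / (8) = -1.000
  q = (-2 - (4)·-1.854 - (2)·-0.083) / (8) = 0.698
  r = (-4 - (1)·-1.854 - (2)·1.333) / (6) = -0.802
Residual b − A·x = (-3.510, -1.980, 0.416); ∞-norm = 3.510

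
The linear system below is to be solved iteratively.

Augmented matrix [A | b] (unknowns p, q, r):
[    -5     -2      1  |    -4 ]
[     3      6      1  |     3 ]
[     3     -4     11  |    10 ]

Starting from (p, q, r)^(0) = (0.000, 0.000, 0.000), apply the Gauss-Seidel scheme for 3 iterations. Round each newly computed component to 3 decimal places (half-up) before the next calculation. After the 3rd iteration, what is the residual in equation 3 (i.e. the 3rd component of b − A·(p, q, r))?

-0.005

Iteration 1:
  p = (-4 - (-2)·0.000 - (1)·0.000) / (-5) = 0.800
  q = (3 - (3)·0.800 - (1)·0.000) / (6) = 0.100
  r = (10 - (3)·0.800 - (-4)·0.100) / (11) = 0.727
Iteration 2:
  p = (-4 - (-2)·0.100 - (1)·0.727) / (-5) = 0.905
  q = (3 - (3)·0.905 - (1)·0.727) / (6) = -0.074
  r = (10 - (3)·0.905 - (-4)·-0.074) / (11) = 0.635
Iteration 3:
  p = (-4 - (-2)·-0.074 - (1)·0.635) / (-5) = 0.957
  q = (3 - (3)·0.957 - (1)·0.635) / (6) = -0.084
  r = (10 - (3)·0.957 - (-4)·-0.084) / (11) = 0.618
Residual b − A·x = (-0.001, 0.015, -0.005)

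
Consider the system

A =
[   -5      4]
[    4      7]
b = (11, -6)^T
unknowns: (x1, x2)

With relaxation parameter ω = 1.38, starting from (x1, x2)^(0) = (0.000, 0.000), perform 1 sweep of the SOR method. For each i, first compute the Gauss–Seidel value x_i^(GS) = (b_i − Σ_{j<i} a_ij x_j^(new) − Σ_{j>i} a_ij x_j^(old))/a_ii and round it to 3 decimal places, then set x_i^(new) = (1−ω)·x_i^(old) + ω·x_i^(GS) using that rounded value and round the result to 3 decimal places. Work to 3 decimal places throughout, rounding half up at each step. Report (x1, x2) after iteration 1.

Iteration 1:
  x1: GS value = (11 - (4)·0.000) / (-5) = -2.200;  x1 ← (1−ω)·0.000 + ω·-2.200 = -3.036
  x2: GS value = (-6 - (4)·-3.036) / (7) = 0.878;  x2 ← (1−ω)·0.000 + ω·0.878 = 1.212

(-3.036, 1.212)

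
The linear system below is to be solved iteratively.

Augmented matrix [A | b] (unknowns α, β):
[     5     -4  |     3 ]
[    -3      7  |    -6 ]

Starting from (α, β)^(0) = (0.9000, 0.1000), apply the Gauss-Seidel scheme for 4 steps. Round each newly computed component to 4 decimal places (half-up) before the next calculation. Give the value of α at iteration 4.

-0.0978

Iteration 1:
  α = (3 - (-4)·0.1000) / (5) = 0.6800
  β = (-6 - (-3)·0.6800) / (7) = -0.5657
Iteration 2:
  α = (3 - (-4)·-0.5657) / (5) = 0.1474
  β = (-6 - (-3)·0.1474) / (7) = -0.7940
Iteration 3:
  α = (3 - (-4)·-0.7940) / (5) = -0.0352
  β = (-6 - (-3)·-0.0352) / (7) = -0.8722
Iteration 4:
  α = (3 - (-4)·-0.8722) / (5) = -0.0978
  β = (-6 - (-3)·-0.0978) / (7) = -0.8991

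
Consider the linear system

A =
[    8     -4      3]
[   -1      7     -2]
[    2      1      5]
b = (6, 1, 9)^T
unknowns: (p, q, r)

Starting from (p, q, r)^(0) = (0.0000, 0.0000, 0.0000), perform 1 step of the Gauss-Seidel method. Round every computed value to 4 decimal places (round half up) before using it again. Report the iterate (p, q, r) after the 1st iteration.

Iteration 1:
  p = (6 - (-4)·0.0000 - (3)·0.0000) / (8) = 0.7500
  q = (1 - (-1)·0.7500 - (-2)·0.0000) / (7) = 0.2500
  r = (9 - (2)·0.7500 - (1)·0.2500) / (5) = 1.4500

(0.7500, 0.2500, 1.4500)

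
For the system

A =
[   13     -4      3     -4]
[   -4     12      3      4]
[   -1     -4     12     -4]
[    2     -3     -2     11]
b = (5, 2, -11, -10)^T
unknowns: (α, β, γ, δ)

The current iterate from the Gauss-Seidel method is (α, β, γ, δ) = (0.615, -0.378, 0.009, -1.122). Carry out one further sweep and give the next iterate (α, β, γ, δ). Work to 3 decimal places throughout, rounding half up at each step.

(-0.079, 0.512, -1.127, -0.960)

One sweep:
  α = (5 - (-4)·-0.378 - (3)·0.009 - (-4)·-1.122) / (13) = -0.079
  β = (2 - (-4)·-0.079 - (3)·0.009 - (4)·-1.122) / (12) = 0.512
  γ = (-11 - (-1)·-0.079 - (-4)·0.512 - (-4)·-1.122) / (12) = -1.127
  δ = (-10 - (2)·-0.079 - (-3)·0.512 - (-2)·-1.127) / (11) = -0.960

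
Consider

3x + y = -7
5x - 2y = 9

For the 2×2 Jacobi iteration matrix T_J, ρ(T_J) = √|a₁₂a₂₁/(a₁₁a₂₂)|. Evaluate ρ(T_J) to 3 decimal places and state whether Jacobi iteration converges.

0.913

a₁₂a₂₁/(a₁₁a₂₂) = (1)·(5) / ((3)·(-2)) = -0.833333
ρ = √|-0.833333| = √0.833333 = 0.913
ρ < 1, so Jacobi converges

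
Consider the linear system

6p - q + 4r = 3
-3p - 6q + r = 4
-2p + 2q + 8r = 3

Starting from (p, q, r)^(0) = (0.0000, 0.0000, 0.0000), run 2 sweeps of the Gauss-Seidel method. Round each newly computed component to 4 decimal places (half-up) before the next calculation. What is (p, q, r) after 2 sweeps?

(-0.1389, -0.4757, 0.4592)

Iteration 1:
  p = (3 - (-1)·0.0000 - (4)·0.0000) / (6) = 0.5000
  q = (4 - (-3)·0.5000 - (1)·0.0000) / (-6) = -0.9167
  r = (3 - (-2)·0.5000 - (2)·-0.9167) / (8) = 0.7292
Iteration 2:
  p = (3 - (-1)·-0.9167 - (4)·0.7292) / (6) = -0.1389
  q = (4 - (-3)·-0.1389 - (1)·0.7292) / (-6) = -0.4757
  r = (3 - (-2)·-0.1389 - (2)·-0.4757) / (8) = 0.4592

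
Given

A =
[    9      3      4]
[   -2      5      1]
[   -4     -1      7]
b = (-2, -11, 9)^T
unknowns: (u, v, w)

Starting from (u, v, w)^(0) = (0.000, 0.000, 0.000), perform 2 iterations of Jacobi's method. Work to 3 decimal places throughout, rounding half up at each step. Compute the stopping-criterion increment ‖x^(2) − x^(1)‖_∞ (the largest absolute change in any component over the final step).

0.441

Iteration 1:
  u = (-2 - (3)·0.000 - (4)·0.000) / (9) = -0.222
  v = (-11 - (-2)·0.000 - (1)·0.000) / (5) = -2.200
  w = (9 - (-4)·0.000 - (-1)·0.000) / (7) = 1.286
Iteration 2:
  u = (-2 - (3)·-2.200 - (4)·1.286) / (9) = -0.060
  v = (-11 - (-2)·-0.222 - (1)·1.286) / (5) = -2.546
  w = (9 - (-4)·-0.222 - (-1)·-2.200) / (7) = 0.845
Change: (0.162, -0.346, -0.441) → max |·| = 0.441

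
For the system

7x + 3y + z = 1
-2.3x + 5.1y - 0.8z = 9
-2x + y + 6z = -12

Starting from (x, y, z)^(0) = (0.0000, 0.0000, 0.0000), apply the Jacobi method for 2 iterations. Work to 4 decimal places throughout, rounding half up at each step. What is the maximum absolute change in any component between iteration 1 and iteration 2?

Iteration 1:
  x = (1 - (3)·0.0000 - (1)·0.0000) / (7) = 0.1429
  y = (9 - (-2.3)·0.0000 - (-0.8)·0.0000) / (5.1) = 1.7647
  z = (-12 - (-2)·0.0000 - (1)·0.0000) / (6) = -2.0000
Iteration 2:
  x = (1 - (3)·1.7647 - (1)·-2.0000) / (7) = -0.3277
  y = (9 - (-2.3)·0.1429 - (-0.8)·-2.0000) / (5.1) = 1.5154
  z = (-12 - (-2)·0.1429 - (1)·1.7647) / (6) = -2.2465
Change: (-0.4706, -0.2493, -0.2465) → max |·| = 0.4706

0.4706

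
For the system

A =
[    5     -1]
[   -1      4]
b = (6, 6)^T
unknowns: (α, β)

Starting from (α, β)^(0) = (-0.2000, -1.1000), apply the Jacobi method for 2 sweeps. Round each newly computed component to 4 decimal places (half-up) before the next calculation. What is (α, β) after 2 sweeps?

(1.4900, 1.7450)

Iteration 1:
  α = (6 - (-1)·-1.1000) / (5) = 0.9800
  β = (6 - (-1)·-0.2000) / (4) = 1.4500
Iteration 2:
  α = (6 - (-1)·1.4500) / (5) = 1.4900
  β = (6 - (-1)·0.9800) / (4) = 1.7450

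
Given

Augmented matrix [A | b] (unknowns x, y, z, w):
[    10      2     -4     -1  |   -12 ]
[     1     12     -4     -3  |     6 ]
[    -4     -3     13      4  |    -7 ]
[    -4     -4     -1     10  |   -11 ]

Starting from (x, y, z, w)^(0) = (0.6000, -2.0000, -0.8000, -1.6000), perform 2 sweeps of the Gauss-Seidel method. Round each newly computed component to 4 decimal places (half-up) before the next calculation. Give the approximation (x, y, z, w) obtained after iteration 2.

Iteration 1:
  x = (-12 - (2)·-2.0000 - (-4)·-0.8000 - (-1)·-1.6000) / (10) = -1.2800
  y = (6 - (1)·-1.2800 - (-4)·-0.8000 - (-3)·-1.6000) / (12) = -0.0600
  z = (-7 - (-4)·-1.2800 - (-3)·-0.0600 - (4)·-1.6000) / (13) = -0.4538
  w = (-11 - (-4)·-1.2800 - (-4)·-0.0600 - (-1)·-0.4538) / (10) = -1.6814
Iteration 2:
  x = (-12 - (2)·-0.0600 - (-4)·-0.4538 - (-1)·-1.6814) / (10) = -1.5377
  y = (6 - (1)·-1.5377 - (-4)·-0.4538 - (-3)·-1.6814) / (12) = 0.0565
  z = (-7 - (-4)·-1.5377 - (-3)·0.0565 - (4)·-1.6814) / (13) = -0.4812
  w = (-11 - (-4)·-1.5377 - (-4)·0.0565 - (-1)·-0.4812) / (10) = -1.7406

(-1.5377, 0.0565, -0.4812, -1.7406)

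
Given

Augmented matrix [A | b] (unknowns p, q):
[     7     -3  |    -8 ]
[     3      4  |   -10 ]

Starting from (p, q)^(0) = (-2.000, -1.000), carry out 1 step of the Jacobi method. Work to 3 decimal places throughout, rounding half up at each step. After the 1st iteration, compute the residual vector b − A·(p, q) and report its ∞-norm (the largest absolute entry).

1.287

Iteration 1:
  p = (-8 - (-3)·-1.000) / (7) = -1.571
  q = (-10 - (3)·-2.000) / (4) = -1.000
Residual b − A·x = (-0.003, -1.287); ∞-norm = 1.287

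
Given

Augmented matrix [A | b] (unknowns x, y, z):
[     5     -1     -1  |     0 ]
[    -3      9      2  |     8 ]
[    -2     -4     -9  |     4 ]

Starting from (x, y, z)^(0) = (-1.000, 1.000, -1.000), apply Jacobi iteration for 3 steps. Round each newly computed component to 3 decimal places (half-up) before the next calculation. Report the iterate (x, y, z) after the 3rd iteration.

(0.049, 1.072, -0.910)

Iteration 1:
  x = (0 - (-1)·1.000 - (-1)·-1.000) / (5) = 0.000
  y = (8 - (-3)·-1.000 - (2)·-1.000) / (9) = 0.778
  z = (4 - (-2)·-1.000 - (-4)·1.000) / (-9) = -0.667
Iteration 2:
  x = (0 - (-1)·0.778 - (-1)·-0.667) / (5) = 0.022
  y = (8 - (-3)·0.000 - (2)·-0.667) / (9) = 1.037
  z = (4 - (-2)·0.000 - (-4)·0.778) / (-9) = -0.790
Iteration 3:
  x = (0 - (-1)·1.037 - (-1)·-0.790) / (5) = 0.049
  y = (8 - (-3)·0.022 - (2)·-0.790) / (9) = 1.072
  z = (4 - (-2)·0.022 - (-4)·1.037) / (-9) = -0.910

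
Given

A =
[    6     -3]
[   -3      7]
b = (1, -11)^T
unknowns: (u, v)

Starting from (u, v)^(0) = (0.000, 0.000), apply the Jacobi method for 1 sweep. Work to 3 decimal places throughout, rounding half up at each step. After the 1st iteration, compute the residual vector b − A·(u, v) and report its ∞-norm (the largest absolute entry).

Iteration 1:
  u = (1 - (-3)·0.000) / (6) = 0.167
  v = (-11 - (-3)·0.000) / (7) = -1.571
Residual b − A·x = (-4.715, 0.498); ∞-norm = 4.715

4.715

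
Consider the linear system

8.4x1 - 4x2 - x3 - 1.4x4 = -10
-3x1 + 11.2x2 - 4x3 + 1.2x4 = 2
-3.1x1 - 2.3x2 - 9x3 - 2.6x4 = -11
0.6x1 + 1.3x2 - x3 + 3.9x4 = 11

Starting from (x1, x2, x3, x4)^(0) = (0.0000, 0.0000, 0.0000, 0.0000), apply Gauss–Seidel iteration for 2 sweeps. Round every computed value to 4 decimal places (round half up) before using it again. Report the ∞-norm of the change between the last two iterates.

1.3556

Iteration 1:
  x1 = (-10 - (-4)·0.0000 - (-1)·0.0000 - (-1.4)·0.0000) / (8.4) = -1.1905
  x2 = (2 - (-3)·-1.1905 - (-4)·0.0000 - (1.2)·0.0000) / (11.2) = -0.1403
  x3 = (-11 - (-3.1)·-1.1905 - (-2.3)·-0.1403 - (-2.6)·0.0000) / (-9) = 1.6681
  x4 = (11 - (0.6)·-1.1905 - (1.3)·-0.1403 - (-1)·1.6681) / (3.9) = 3.4782
Iteration 2:
  x1 = (-10 - (-4)·-0.1403 - (-1)·1.6681 - (-1.4)·3.4782) / (8.4) = -0.4790
  x2 = (2 - (-3)·-0.4790 - (-4)·1.6681 - (1.2)·3.4782) / (11.2) = 0.2734
  x3 = (-11 - (-3.1)·-0.4790 - (-2.3)·0.2734 - (-2.6)·3.4782) / (-9) = 0.3125
  x4 = (11 - (0.6)·-0.4790 - (1.3)·0.2734 - (-1)·0.3125) / (3.9) = 2.8832
Change: (0.7115, 0.4137, -1.3556, -0.5950) → max |·| = 1.3556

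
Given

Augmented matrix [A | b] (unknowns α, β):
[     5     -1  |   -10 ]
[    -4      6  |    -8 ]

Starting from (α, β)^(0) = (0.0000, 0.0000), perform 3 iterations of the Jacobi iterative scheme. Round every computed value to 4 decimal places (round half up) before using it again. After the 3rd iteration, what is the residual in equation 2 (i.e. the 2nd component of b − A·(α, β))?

Iteration 1:
  α = (-10 - (-1)·0.0000) / (5) = -2.0000
  β = (-8 - (-4)·0.0000) / (6) = -1.3333
Iteration 2:
  α = (-10 - (-1)·-1.3333) / (5) = -2.2667
  β = (-8 - (-4)·-2.0000) / (6) = -2.6667
Iteration 3:
  α = (-10 - (-1)·-2.6667) / (5) = -2.5333
  β = (-8 - (-4)·-2.2667) / (6) = -2.8445
Residual b − A·x = (-0.1780, -1.0662)

-1.0662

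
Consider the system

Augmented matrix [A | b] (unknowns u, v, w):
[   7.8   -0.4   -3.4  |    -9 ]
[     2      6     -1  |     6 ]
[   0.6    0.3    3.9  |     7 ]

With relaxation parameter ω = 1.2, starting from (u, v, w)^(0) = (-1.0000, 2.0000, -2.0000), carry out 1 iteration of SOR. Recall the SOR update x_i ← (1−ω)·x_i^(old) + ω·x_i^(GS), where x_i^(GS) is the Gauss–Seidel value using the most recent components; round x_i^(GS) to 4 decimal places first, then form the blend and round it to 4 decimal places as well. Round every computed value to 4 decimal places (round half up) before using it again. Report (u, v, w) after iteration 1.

(-2.1077, 1.2430, 2.8282)

Iteration 1:
  u: GS value = (-9 - (-0.4)·2.0000 - (-3.4)·-2.0000) / (7.8) = -1.9231;  u ← (1−ω)·-1.0000 + ω·-1.9231 = -2.1077
  v: GS value = (6 - (2)·-2.1077 - (-1)·-2.0000) / (6) = 1.3692;  v ← (1−ω)·2.0000 + ω·1.3692 = 1.2430
  w: GS value = (7 - (0.6)·-2.1077 - (0.3)·1.2430) / (3.9) = 2.0235;  w ← (1−ω)·-2.0000 + ω·2.0235 = 2.8282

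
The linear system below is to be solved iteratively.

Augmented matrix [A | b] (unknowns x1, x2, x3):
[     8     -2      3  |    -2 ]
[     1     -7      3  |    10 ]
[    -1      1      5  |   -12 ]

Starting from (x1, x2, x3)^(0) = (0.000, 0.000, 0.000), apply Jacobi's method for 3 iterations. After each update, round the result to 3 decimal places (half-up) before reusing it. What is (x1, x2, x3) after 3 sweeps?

Iteration 1:
  x1 = (-2 - (-2)·0.000 - (3)·0.000) / (8) = -0.250
  x2 = (10 - (1)·0.000 - (3)·0.000) / (-7) = -1.429
  x3 = (-12 - (-1)·0.000 - (1)·0.000) / (5) = -2.400
Iteration 2:
  x1 = (-2 - (-2)·-1.429 - (3)·-2.400) / (8) = 0.293
  x2 = (10 - (1)·-0.250 - (3)·-2.400) / (-7) = -2.493
  x3 = (-12 - (-1)·-0.250 - (1)·-1.429) / (5) = -2.164
Iteration 3:
  x1 = (-2 - (-2)·-2.493 - (3)·-2.164) / (8) = -0.062
  x2 = (10 - (1)·0.293 - (3)·-2.164) / (-7) = -2.314
  x3 = (-12 - (-1)·0.293 - (1)·-2.493) / (5) = -1.843

(-0.062, -2.314, -1.843)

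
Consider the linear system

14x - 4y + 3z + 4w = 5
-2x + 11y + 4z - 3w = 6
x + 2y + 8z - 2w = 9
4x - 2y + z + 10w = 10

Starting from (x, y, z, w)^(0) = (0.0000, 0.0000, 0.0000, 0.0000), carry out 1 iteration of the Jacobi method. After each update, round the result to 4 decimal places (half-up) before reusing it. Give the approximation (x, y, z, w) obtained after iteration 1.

Iteration 1:
  x = (5 - (-4)·0.0000 - (3)·0.0000 - (4)·0.0000) / (14) = 0.3571
  y = (6 - (-2)·0.0000 - (4)·0.0000 - (-3)·0.0000) / (11) = 0.5455
  z = (9 - (1)·0.0000 - (2)·0.0000 - (-2)·0.0000) / (8) = 1.1250
  w = (10 - (4)·0.0000 - (-2)·0.0000 - (1)·0.0000) / (10) = 1.0000

(0.3571, 0.5455, 1.1250, 1.0000)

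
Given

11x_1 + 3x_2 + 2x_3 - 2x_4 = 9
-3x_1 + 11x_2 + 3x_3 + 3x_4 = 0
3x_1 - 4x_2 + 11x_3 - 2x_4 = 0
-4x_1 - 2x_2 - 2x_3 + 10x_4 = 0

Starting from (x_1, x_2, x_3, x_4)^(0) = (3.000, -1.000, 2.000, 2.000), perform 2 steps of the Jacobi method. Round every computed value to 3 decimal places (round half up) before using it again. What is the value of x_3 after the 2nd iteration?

-0.142

Iteration 1:
  x_1 = (9 - (3)·-1.000 - (2)·2.000 - (-2)·2.000) / (11) = 1.091
  x_2 = (0 - (-3)·3.000 - (3)·2.000 - (3)·2.000) / (11) = -0.273
  x_3 = (0 - (3)·3.000 - (-4)·-1.000 - (-2)·2.000) / (11) = -0.818
  x_4 = (0 - (-4)·3.000 - (-2)·-1.000 - (-2)·2.000) / (10) = 1.400
Iteration 2:
  x_1 = (9 - (3)·-0.273 - (2)·-0.818 - (-2)·1.400) / (11) = 1.296
  x_2 = (0 - (-3)·1.091 - (3)·-0.818 - (3)·1.400) / (11) = 0.139
  x_3 = (0 - (3)·1.091 - (-4)·-0.273 - (-2)·1.400) / (11) = -0.142
  x_4 = (0 - (-4)·1.091 - (-2)·-0.273 - (-2)·-0.818) / (10) = 0.218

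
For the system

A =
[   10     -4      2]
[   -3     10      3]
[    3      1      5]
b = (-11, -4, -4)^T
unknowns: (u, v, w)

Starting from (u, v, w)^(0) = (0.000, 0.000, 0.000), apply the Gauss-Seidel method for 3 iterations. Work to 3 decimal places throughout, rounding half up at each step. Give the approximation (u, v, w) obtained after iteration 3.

Iteration 1:
  u = (-11 - (-4)·0.000 - (2)·0.000) / (10) = -1.100
  v = (-4 - (-3)·-1.100 - (3)·0.000) / (10) = -0.730
  w = (-4 - (3)·-1.100 - (1)·-0.730) / (5) = 0.006
Iteration 2:
  u = (-11 - (-4)·-0.730 - (2)·0.006) / (10) = -1.393
  v = (-4 - (-3)·-1.393 - (3)·0.006) / (10) = -0.820
  w = (-4 - (3)·-1.393 - (1)·-0.820) / (5) = 0.200
Iteration 3:
  u = (-11 - (-4)·-0.820 - (2)·0.200) / (10) = -1.468
  v = (-4 - (-3)·-1.468 - (3)·0.200) / (10) = -0.900
  w = (-4 - (3)·-1.468 - (1)·-0.900) / (5) = 0.261

(-1.468, -0.900, 0.261)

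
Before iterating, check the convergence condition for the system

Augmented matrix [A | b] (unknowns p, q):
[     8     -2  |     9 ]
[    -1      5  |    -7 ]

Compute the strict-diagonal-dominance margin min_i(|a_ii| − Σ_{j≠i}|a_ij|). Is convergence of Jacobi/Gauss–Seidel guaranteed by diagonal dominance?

row 1: |8| − (2) = 6
row 2: |5| − (1) = 4
minimum over rows = 4 → strictly diagonally dominant (convergence guaranteed)

4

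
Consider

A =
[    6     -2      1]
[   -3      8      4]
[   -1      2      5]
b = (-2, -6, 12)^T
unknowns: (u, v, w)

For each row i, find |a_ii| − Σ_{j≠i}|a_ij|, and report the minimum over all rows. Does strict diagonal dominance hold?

row 1: |6| − (2+1) = 3
row 2: |8| − (3+4) = 1
row 3: |5| − (1+2) = 2
minimum over rows = 1 → strictly diagonally dominant (convergence guaranteed)

1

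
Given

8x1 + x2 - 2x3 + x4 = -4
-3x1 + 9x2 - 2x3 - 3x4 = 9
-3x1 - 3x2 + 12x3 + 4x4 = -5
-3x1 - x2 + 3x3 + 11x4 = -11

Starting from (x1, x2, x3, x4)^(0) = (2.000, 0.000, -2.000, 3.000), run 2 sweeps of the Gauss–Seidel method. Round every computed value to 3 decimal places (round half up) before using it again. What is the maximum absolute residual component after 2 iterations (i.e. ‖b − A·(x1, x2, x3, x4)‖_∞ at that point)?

Iteration 1:
  x1 = (-4 - (1)·0.000 - (-2)·-2.000 - (1)·3.000) / (8) = -1.375
  x2 = (9 - (-3)·-1.375 - (-2)·-2.000 - (-3)·3.000) / (9) = 1.097
  x3 = (-5 - (-3)·-1.375 - (-3)·1.097 - (4)·3.000) / (12) = -1.486
  x4 = (-11 - (-3)·-1.375 - (-1)·1.097 - (3)·-1.486) / (11) = -0.870
Iteration 2:
  x1 = (-4 - (1)·1.097 - (-2)·-1.486 - (1)·-0.870) / (8) = -0.900
  x2 = (9 - (-3)·-0.900 - (-2)·-1.486 - (-3)·-0.870) / (9) = 0.080
  x3 = (-5 - (-3)·-0.900 - (-3)·0.080 - (4)·-0.870) / (12) = -0.332
  x4 = (-11 - (-3)·-0.900 - (-1)·0.080 - (3)·-0.332) / (11) = -1.148
Residual b − A·x = (3.604, 1.472, 1.116, 0.004); ∞-norm = 3.604

3.604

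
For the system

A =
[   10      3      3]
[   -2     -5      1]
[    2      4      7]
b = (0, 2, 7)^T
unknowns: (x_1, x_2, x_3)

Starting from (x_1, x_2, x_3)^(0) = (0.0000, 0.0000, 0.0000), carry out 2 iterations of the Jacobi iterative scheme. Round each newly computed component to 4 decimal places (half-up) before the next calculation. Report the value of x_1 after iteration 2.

-0.1800

Iteration 1:
  x_1 = (0 - (3)·0.0000 - (3)·0.0000) / (10) = 0.0000
  x_2 = (2 - (-2)·0.0000 - (1)·0.0000) / (-5) = -0.4000
  x_3 = (7 - (2)·0.0000 - (4)·0.0000) / (7) = 1.0000
Iteration 2:
  x_1 = (0 - (3)·-0.4000 - (3)·1.0000) / (10) = -0.1800
  x_2 = (2 - (-2)·0.0000 - (1)·1.0000) / (-5) = -0.2000
  x_3 = (7 - (2)·0.0000 - (4)·-0.4000) / (7) = 1.2286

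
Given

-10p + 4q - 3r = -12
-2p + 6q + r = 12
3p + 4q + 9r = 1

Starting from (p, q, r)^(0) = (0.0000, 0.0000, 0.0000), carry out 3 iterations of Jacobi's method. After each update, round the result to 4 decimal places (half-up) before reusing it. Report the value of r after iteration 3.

-1.6029

Iteration 1:
  p = (-12 - (4)·0.0000 - (-3)·0.0000) / (-10) = 1.2000
  q = (12 - (-2)·0.0000 - (1)·0.0000) / (6) = 2.0000
  r = (1 - (3)·0.0000 - (4)·0.0000) / (9) = 0.1111
Iteration 2:
  p = (-12 - (4)·2.0000 - (-3)·0.1111) / (-10) = 1.9667
  q = (12 - (-2)·1.2000 - (1)·0.1111) / (6) = 2.3815
  r = (1 - (3)·1.2000 - (4)·2.0000) / (9) = -1.1778
Iteration 3:
  p = (-12 - (4)·2.3815 - (-3)·-1.1778) / (-10) = 2.5059
  q = (12 - (-2)·1.9667 - (1)·-1.1778) / (6) = 2.8519
  r = (1 - (3)·1.9667 - (4)·2.3815) / (9) = -1.6029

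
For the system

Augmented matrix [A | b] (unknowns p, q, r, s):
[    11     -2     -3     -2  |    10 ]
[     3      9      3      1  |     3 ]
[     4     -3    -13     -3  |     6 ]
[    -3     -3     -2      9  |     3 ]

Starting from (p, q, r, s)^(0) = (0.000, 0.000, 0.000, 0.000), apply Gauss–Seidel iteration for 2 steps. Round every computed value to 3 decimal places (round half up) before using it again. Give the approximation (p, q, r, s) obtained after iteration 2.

Iteration 1:
  p = (10 - (-2)·0.000 - (-3)·0.000 - (-2)·0.000) / (11) = 0.909
  q = (3 - (3)·0.909 - (3)·0.000 - (1)·0.000) / (9) = 0.030
  r = (6 - (4)·0.909 - (-3)·0.030 - (-3)·0.000) / (-13) = -0.189
  s = (3 - (-3)·0.909 - (-3)·0.030 - (-2)·-0.189) / (9) = 0.604
Iteration 2:
  p = (10 - (-2)·0.030 - (-3)·-0.189 - (-2)·0.604) / (11) = 0.973
  q = (3 - (3)·0.973 - (3)·-0.189 - (1)·0.604) / (9) = 0.005
  r = (6 - (4)·0.973 - (-3)·0.005 - (-3)·0.604) / (-13) = -0.303
  s = (3 - (-3)·0.973 - (-3)·0.005 - (-2)·-0.303) / (9) = 0.592

(0.973, 0.005, -0.303, 0.592)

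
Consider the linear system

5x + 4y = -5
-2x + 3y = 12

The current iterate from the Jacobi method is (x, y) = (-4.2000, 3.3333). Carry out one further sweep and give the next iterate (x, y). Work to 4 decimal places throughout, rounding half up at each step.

One sweep:
  x = (-5 - (4)·3.3333) / (5) = -3.6666
  y = (12 - (-2)·-4.2000) / (3) = 1.2000

(-3.6666, 1.2000)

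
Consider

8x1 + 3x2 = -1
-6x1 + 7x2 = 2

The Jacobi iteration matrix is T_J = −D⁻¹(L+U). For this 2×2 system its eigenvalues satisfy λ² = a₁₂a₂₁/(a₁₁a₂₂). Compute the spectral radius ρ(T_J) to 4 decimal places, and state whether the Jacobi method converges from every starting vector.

0.5669

a₁₂a₂₁/(a₁₁a₂₂) = (3)·(-6) / ((8)·(7)) = -0.321429
ρ = √|-0.321429| = √0.321429 = 0.5669
ρ < 1, so Jacobi converges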